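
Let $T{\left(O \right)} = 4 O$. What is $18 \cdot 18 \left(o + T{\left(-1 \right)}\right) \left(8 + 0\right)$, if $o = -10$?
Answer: $-36288$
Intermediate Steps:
$18 \cdot 18 \left(o + T{\left(-1 \right)}\right) \left(8 + 0\right) = 18 \cdot 18 \left(-10 + 4 \left(-1\right)\right) \left(8 + 0\right) = 324 \left(-10 - 4\right) 8 = 324 \left(\left(-14\right) 8\right) = 324 \left(-112\right) = -36288$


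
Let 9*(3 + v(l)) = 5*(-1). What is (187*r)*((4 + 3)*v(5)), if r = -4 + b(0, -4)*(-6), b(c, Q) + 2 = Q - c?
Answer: -1340416/9 ≈ -1.4894e+5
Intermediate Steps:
b(c, Q) = -2 + Q - c (b(c, Q) = -2 + (Q - c) = -2 + Q - c)
v(l) = -32/9 (v(l) = -3 + (5*(-1))/9 = -3 + (⅑)*(-5) = -3 - 5/9 = -32/9)
r = 32 (r = -4 + (-2 - 4 - 1*0)*(-6) = -4 + (-2 - 4 + 0)*(-6) = -4 - 6*(-6) = -4 + 36 = 32)
(187*r)*((4 + 3)*v(5)) = (187*32)*((4 + 3)*(-32/9)) = 5984*(7*(-32/9)) = 5984*(-224/9) = -1340416/9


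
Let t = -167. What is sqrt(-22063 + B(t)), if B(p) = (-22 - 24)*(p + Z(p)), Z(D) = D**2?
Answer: 35*I*sqrt(1059) ≈ 1139.0*I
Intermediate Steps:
B(p) = -46*p - 46*p**2 (B(p) = (-22 - 24)*(p + p**2) = -46*(p + p**2) = -46*p - 46*p**2)
sqrt(-22063 + B(t)) = sqrt(-22063 + 46*(-167)*(-1 - 1*(-167))) = sqrt(-22063 + 46*(-167)*(-1 + 167)) = sqrt(-22063 + 46*(-167)*166) = sqrt(-22063 - 1275212) = sqrt(-1297275) = 35*I*sqrt(1059)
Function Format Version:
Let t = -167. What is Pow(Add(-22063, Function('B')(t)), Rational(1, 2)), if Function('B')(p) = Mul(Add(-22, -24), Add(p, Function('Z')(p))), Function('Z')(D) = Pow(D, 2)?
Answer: Mul(35, I, Pow(1059, Rational(1, 2))) ≈ Mul(1139.0, I)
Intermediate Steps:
Function('B')(p) = Add(Mul(-46, p), Mul(-46, Pow(p, 2))) (Function('B')(p) = Mul(Add(-22, -24), Add(p, Pow(p, 2))) = Mul(-46, Add(p, Pow(p, 2))) = Add(Mul(-46, p), Mul(-46, Pow(p, 2))))
Pow(Add(-22063, Function('B')(t)), Rational(1, 2)) = Pow(Add(-22063, Mul(46, -167, Add(-1, Mul(-1, -167)))), Rational(1, 2)) = Pow(Add(-22063, Mul(46, -167, Add(-1, 167))), Rational(1, 2)) = Pow(Add(-22063, Mul(46, -167, 166)), Rational(1, 2)) = Pow(Add(-22063, -1275212), Rational(1, 2)) = Pow(-1297275, Rational(1, 2)) = Mul(35, I, Pow(1059, Rational(1, 2)))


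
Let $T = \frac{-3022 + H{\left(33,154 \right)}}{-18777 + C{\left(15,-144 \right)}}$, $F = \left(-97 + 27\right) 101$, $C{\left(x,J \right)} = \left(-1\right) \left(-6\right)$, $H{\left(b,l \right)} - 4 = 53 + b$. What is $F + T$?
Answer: $- \frac{132708038}{18771} \approx -7069.8$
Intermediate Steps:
$H{\left(b,l \right)} = 57 + b$ ($H{\left(b,l \right)} = 4 + \left(53 + b\right) = 57 + b$)
$C{\left(x,J \right)} = 6$
$F = -7070$ ($F = \left(-70\right) 101 = -7070$)
$T = \frac{2932}{18771}$ ($T = \frac{-3022 + \left(57 + 33\right)}{-18777 + 6} = \frac{-3022 + 90}{-18771} = \left(-2932\right) \left(- \frac{1}{18771}\right) = \frac{2932}{18771} \approx 0.1562$)
$F + T = -7070 + \frac{2932}{18771} = - \frac{132708038}{18771}$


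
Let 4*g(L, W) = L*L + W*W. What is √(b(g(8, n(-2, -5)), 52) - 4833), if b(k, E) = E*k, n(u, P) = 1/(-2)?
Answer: I*√15991/2 ≈ 63.228*I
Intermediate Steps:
n(u, P) = -½
g(L, W) = L²/4 + W²/4 (g(L, W) = (L*L + W*W)/4 = (L² + W²)/4 = L²/4 + W²/4)
√(b(g(8, n(-2, -5)), 52) - 4833) = √(52*((¼)*8² + (-½)²/4) - 4833) = √(52*((¼)*64 + (¼)*(¼)) - 4833) = √(52*(16 + 1/16) - 4833) = √(52*(257/16) - 4833) = √(3341/4 - 4833) = √(-15991/4) = I*√15991/2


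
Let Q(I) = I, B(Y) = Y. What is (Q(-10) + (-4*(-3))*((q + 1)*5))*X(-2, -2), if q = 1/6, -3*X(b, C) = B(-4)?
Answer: 80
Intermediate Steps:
X(b, C) = 4/3 (X(b, C) = -1/3*(-4) = 4/3)
q = 1/6 ≈ 0.16667
(Q(-10) + (-4*(-3))*((q + 1)*5))*X(-2, -2) = (-10 + (-4*(-3))*((1/6 + 1)*5))*(4/3) = (-10 + 12*((7/6)*5))*(4/3) = (-10 + 12*(35/6))*(4/3) = (-10 + 70)*(4/3) = 60*(4/3) = 80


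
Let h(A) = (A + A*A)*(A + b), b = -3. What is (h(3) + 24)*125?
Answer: 3000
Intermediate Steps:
h(A) = (-3 + A)*(A + A**2) (h(A) = (A + A*A)*(A - 3) = (A + A**2)*(-3 + A) = (-3 + A)*(A + A**2))
(h(3) + 24)*125 = (3*(-3 + 3**2 - 2*3) + 24)*125 = (3*(-3 + 9 - 6) + 24)*125 = (3*0 + 24)*125 = (0 + 24)*125 = 24*125 = 3000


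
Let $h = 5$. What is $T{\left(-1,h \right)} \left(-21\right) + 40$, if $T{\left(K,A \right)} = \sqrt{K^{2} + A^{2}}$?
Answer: $40 - 21 \sqrt{26} \approx -67.079$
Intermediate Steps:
$T{\left(K,A \right)} = \sqrt{A^{2} + K^{2}}$
$T{\left(-1,h \right)} \left(-21\right) + 40 = \sqrt{5^{2} + \left(-1\right)^{2}} \left(-21\right) + 40 = \sqrt{25 + 1} \left(-21\right) + 40 = \sqrt{26} \left(-21\right) + 40 = - 21 \sqrt{26} + 40 = 40 - 21 \sqrt{26}$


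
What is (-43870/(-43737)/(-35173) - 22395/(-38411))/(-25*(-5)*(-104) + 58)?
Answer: -34449920724325/764742826784178162 ≈ -4.5048e-5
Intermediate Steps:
(-43870/(-43737)/(-35173) - 22395/(-38411))/(-25*(-5)*(-104) + 58) = (-43870*(-1/43737)*(-1/35173) - 22395*(-1/38411))/(125*(-104) + 58) = ((43870/43737)*(-1/35173) + 22395/38411)/(-13000 + 58) = (-43870/1538361501 + 22395/38411)/(-12942) = (34449920724325/59090003614911)*(-1/12942) = -34449920724325/764742826784178162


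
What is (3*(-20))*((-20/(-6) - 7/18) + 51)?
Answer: -9710/3 ≈ -3236.7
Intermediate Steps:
(3*(-20))*((-20/(-6) - 7/18) + 51) = -60*((-20*(-1/6) - 7*1/18) + 51) = -60*((10/3 - 7/18) + 51) = -60*(53/18 + 51) = -60*971/18 = -9710/3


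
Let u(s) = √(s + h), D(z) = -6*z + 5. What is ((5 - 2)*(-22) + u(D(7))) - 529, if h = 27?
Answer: -595 + I*√10 ≈ -595.0 + 3.1623*I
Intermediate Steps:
D(z) = 5 - 6*z
u(s) = √(27 + s) (u(s) = √(s + 27) = √(27 + s))
((5 - 2)*(-22) + u(D(7))) - 529 = ((5 - 2)*(-22) + √(27 + (5 - 6*7))) - 529 = (3*(-22) + √(27 + (5 - 42))) - 529 = (-66 + √(27 - 37)) - 529 = (-66 + √(-10)) - 529 = (-66 + I*√10) - 529 = -595 + I*√10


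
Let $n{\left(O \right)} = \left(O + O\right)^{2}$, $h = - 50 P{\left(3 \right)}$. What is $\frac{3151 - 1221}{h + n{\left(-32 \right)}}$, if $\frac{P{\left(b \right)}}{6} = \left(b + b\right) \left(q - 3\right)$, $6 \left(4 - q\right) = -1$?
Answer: $\frac{965}{998} \approx 0.96693$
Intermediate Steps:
$q = \frac{25}{6}$ ($q = 4 - - \frac{1}{6} = 4 + \frac{1}{6} = \frac{25}{6} \approx 4.1667$)
$P{\left(b \right)} = 14 b$ ($P{\left(b \right)} = 6 \left(b + b\right) \left(\frac{25}{6} - 3\right) = 6 \cdot 2 b \frac{7}{6} = 6 \frac{7 b}{3} = 14 b$)
$h = -2100$ ($h = - 50 \cdot 14 \cdot 3 = \left(-50\right) 42 = -2100$)
$n{\left(O \right)} = 4 O^{2}$ ($n{\left(O \right)} = \left(2 O\right)^{2} = 4 O^{2}$)
$\frac{3151 - 1221}{h + n{\left(-32 \right)}} = \frac{3151 - 1221}{-2100 + 4 \left(-32\right)^{2}} = \frac{1930}{-2100 + 4 \cdot 1024} = \frac{1930}{-2100 + 4096} = \frac{1930}{1996} = 1930 \cdot \frac{1}{1996} = \frac{965}{998}$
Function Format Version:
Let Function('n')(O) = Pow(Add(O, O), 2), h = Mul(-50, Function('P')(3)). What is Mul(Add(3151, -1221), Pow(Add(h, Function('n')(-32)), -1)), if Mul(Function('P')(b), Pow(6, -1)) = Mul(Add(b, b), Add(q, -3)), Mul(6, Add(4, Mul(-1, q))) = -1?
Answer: Rational(965, 998) ≈ 0.96693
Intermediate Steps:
q = Rational(25, 6) (q = Add(4, Mul(Rational(-1, 6), -1)) = Add(4, Rational(1, 6)) = Rational(25, 6) ≈ 4.1667)
Function('P')(b) = Mul(14, b) (Function('P')(b) = Mul(6, Mul(Add(b, b), Add(Rational(25, 6), -3))) = Mul(6, Mul(Mul(2, b), Rational(7, 6))) = Mul(6, Mul(Rational(7, 3), b)) = Mul(14, b))
h = -2100 (h = Mul(-50, Mul(14, 3)) = Mul(-50, 42) = -2100)
Function('n')(O) = Mul(4, Pow(O, 2)) (Function('n')(O) = Pow(Mul(2, O), 2) = Mul(4, Pow(O, 2)))
Mul(Add(3151, -1221), Pow(Add(h, Function('n')(-32)), -1)) = Mul(Add(3151, -1221), Pow(Add(-2100, Mul(4, Pow(-32, 2))), -1)) = Mul(1930, Pow(Add(-2100, Mul(4, 1024)), -1)) = Mul(1930, Pow(Add(-2100, 4096), -1)) = Mul(1930, Pow(1996, -1)) = Mul(1930, Rational(1, 1996)) = Rational(965, 998)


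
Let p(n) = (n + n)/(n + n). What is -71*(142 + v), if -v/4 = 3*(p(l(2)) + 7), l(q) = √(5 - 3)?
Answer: -3266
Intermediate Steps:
l(q) = √2
p(n) = 1 (p(n) = (2*n)/((2*n)) = (2*n)*(1/(2*n)) = 1)
v = -96 (v = -12*(1 + 7) = -12*8 = -4*24 = -96)
-71*(142 + v) = -71*(142 - 96) = -71*46 = -3266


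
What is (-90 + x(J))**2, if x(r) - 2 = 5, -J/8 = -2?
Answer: 6889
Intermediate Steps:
J = 16 (J = -8*(-2) = 16)
x(r) = 7 (x(r) = 2 + 5 = 7)
(-90 + x(J))**2 = (-90 + 7)**2 = (-83)**2 = 6889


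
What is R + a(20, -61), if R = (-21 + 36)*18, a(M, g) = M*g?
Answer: -950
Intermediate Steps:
R = 270 (R = 15*18 = 270)
R + a(20, -61) = 270 + 20*(-61) = 270 - 1220 = -950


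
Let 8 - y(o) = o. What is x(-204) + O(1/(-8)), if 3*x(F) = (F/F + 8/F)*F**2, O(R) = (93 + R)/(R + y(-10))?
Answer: 1906647/143 ≈ 13333.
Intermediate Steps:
y(o) = 8 - o
O(R) = (93 + R)/(18 + R) (O(R) = (93 + R)/(R + (8 - 1*(-10))) = (93 + R)/(R + (8 + 10)) = (93 + R)/(R + 18) = (93 + R)/(18 + R))
x(F) = F**2*(1 + 8/F)/3 (x(F) = ((F/F + 8/F)*F**2)/3 = ((1 + 8/F)*F**2)/3 = (F**2*(1 + 8/F))/3 = F**2*(1 + 8/F)/3)
x(-204) + O(1/(-8)) = (1/3)*(-204)*(8 - 204) + (93 + 1/(-8))/(18 + 1/(-8)) = (1/3)*(-204)*(-196) + (93 - 1/8)/(18 - 1/8) = 13328 + (743/8)/(143/8) = 13328 + (8/143)*(743/8) = 13328 + 743/143 = 1906647/143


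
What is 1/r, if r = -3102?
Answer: -1/3102 ≈ -0.00032237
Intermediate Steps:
1/r = 1/(-3102) = -1/3102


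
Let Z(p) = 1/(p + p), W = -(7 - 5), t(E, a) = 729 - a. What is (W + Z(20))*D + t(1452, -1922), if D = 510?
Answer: 6575/4 ≈ 1643.8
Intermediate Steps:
W = -2 (W = -1*2 = -2)
Z(p) = 1/(2*p)
(W + Z(20))*D + t(1452, -1922) = (-2 + (½)/20)*510 + (729 - 1*(-1922)) = (-2 + (½)*(1/20))*510 + (729 + 1922) = (-2 + 1/40)*510 + 2651 = -79/40*510 + 2651 = -4029/4 + 2651 = 6575/4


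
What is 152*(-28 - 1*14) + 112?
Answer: -6272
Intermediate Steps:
152*(-28 - 1*14) + 112 = 152*(-28 - 14) + 112 = 152*(-42) + 112 = -6384 + 112 = -6272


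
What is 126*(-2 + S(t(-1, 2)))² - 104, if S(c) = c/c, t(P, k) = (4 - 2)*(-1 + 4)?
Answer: 22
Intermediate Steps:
t(P, k) = 6 (t(P, k) = 2*3 = 6)
S(c) = 1
126*(-2 + S(t(-1, 2)))² - 104 = 126*(-2 + 1)² - 104 = 126*(-1)² - 104 = 126*1 - 104 = 126 - 104 = 22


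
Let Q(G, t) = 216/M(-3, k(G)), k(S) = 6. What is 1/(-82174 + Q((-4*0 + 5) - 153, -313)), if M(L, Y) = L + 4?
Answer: -1/81958 ≈ -1.2201e-5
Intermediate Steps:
M(L, Y) = 4 + L
Q(G, t) = 216 (Q(G, t) = 216/(4 - 3) = 216/1 = 216*1 = 216)
1/(-82174 + Q((-4*0 + 5) - 153, -313)) = 1/(-82174 + 216) = 1/(-81958) = -1/81958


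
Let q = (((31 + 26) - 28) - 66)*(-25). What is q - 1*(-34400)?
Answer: 35325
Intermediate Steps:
q = 925 (q = ((57 - 28) - 66)*(-25) = (29 - 66)*(-25) = -37*(-25) = 925)
q - 1*(-34400) = 925 - 1*(-34400) = 925 + 34400 = 35325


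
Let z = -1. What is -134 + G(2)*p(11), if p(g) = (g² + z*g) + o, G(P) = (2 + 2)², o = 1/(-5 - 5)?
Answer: 8122/5 ≈ 1624.4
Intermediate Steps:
o = -⅒ (o = 1/(-10) = -⅒ ≈ -0.10000)
G(P) = 16 (G(P) = 4² = 16)
p(g) = -⅒ + g² - g (p(g) = (g² - g) - ⅒ = -⅒ + g² - g)
-134 + G(2)*p(11) = -134 + 16*(-⅒ + 11² - 1*11) = -134 + 16*(-⅒ + 121 - 11) = -134 + 16*(1099/10) = -134 + 8792/5 = 8122/5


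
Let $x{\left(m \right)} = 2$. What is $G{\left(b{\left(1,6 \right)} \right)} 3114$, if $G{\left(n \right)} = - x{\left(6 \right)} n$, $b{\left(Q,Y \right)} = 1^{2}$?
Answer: $-6228$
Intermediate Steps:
$b{\left(Q,Y \right)} = 1$
$G{\left(n \right)} = - 2 n$ ($G{\left(n \right)} = \left(-1\right) 2 n = - 2 n$)
$G{\left(b{\left(1,6 \right)} \right)} 3114 = \left(-2\right) 1 \cdot 3114 = \left(-2\right) 3114 = -6228$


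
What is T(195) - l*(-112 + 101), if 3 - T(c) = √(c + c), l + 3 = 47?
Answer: 487 - √390 ≈ 467.25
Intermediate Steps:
l = 44 (l = -3 + 47 = 44)
T(c) = 3 - √2*√c (T(c) = 3 - √(c + c) = 3 - √(2*c) = 3 - √2*√c)
T(195) - l*(-112 + 101) = (3 - √2*√195) - 44*(-112 + 101) = (3 - √390) - 44*(-11) = (3 - √390) - 1*(-484) = (3 - √390) + 484 = 487 - √390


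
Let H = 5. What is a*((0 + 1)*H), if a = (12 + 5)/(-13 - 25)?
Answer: -85/38 ≈ -2.2368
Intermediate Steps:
a = -17/38 (a = 17/(-38) = 17*(-1/38) = -17/38 ≈ -0.44737)
a*((0 + 1)*H) = -17*(0 + 1)*5/38 = -17*5/38 = -17/38*5 = -85/38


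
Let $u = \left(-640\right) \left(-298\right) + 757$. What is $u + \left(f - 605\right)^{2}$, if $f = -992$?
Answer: $2741886$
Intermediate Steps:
$u = 191477$ ($u = 190720 + 757 = 191477$)
$u + \left(f - 605\right)^{2} = 191477 + \left(-992 - 605\right)^{2} = 191477 + \left(-1597\right)^{2} = 191477 + 2550409 = 2741886$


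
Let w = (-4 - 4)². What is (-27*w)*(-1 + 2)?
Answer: -1728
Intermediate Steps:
w = 64 (w = (-8)² = 64)
(-27*w)*(-1 + 2) = (-27*64)*(-1 + 2) = -1728*1 = -1728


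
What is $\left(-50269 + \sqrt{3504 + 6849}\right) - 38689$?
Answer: $-88958 + \sqrt{10353} \approx -88856.0$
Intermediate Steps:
$\left(-50269 + \sqrt{3504 + 6849}\right) - 38689 = \left(-50269 + \sqrt{10353}\right) - 38689 = -88958 + \sqrt{10353}$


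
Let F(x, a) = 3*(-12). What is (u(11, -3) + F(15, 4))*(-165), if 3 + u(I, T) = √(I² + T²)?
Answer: 6435 - 165*√130 ≈ 4553.7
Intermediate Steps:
F(x, a) = -36
u(I, T) = -3 + √(I² + T²)
(u(11, -3) + F(15, 4))*(-165) = ((-3 + √(11² + (-3)²)) - 36)*(-165) = ((-3 + √(121 + 9)) - 36)*(-165) = ((-3 + √130) - 36)*(-165) = (-39 + √130)*(-165) = 6435 - 165*√130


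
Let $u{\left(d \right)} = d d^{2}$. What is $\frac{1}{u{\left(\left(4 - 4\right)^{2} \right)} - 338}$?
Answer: $- \frac{1}{338} \approx -0.0029586$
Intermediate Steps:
$u{\left(d \right)} = d^{3}$
$\frac{1}{u{\left(\left(4 - 4\right)^{2} \right)} - 338} = \frac{1}{\left(\left(4 - 4\right)^{2}\right)^{3} - 338} = \frac{1}{\left(0^{2}\right)^{3} - 338} = \frac{1}{0^{3} - 338} = \frac{1}{0 - 338} = \frac{1}{-338} = - \frac{1}{338}$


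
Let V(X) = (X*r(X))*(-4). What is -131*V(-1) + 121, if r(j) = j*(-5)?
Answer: -2499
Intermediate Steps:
r(j) = -5*j
V(X) = 20*X**2 (V(X) = (X*(-5*X))*(-4) = -5*X**2*(-4) = 20*X**2)
-131*V(-1) + 121 = -2620*(-1)**2 + 121 = -2620 + 121 = -2499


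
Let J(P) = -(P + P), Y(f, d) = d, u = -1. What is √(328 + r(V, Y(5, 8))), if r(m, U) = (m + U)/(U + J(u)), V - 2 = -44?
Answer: √8115/5 ≈ 18.017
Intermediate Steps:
V = -42 (V = 2 - 44 = -42)
J(P) = -2*P
r(m, U) = (U + m)/(2 + U) (r(m, U) = (m + U)/(U - 2*(-1)) = (U + m)/(U + 2) = (U + m)/(2 + U))
√(328 + r(V, Y(5, 8))) = √(328 + (8 - 42)/(2 + 8)) = √(328 - 34/10) = √(328 + (⅒)*(-34)) = √(328 - 17/5) = √(1623/5) = √8115/5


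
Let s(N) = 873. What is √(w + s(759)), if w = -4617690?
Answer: I*√4616817 ≈ 2148.7*I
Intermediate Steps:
√(w + s(759)) = √(-4617690 + 873) = √(-4616817) = I*√4616817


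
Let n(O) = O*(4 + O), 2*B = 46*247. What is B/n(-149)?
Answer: 5681/21605 ≈ 0.26295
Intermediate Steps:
B = 5681 (B = (46*247)/2 = (½)*11362 = 5681)
B/n(-149) = 5681/((-149*(4 - 149))) = 5681/((-149*(-145))) = 5681/21605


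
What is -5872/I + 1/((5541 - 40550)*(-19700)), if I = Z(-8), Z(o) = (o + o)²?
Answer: -63277892271/2758709200 ≈ -22.938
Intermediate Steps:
Z(o) = 4*o² (Z(o) = (2*o)² = 4*o²)
I = 256 (I = 4*(-8)² = 4*64 = 256)
-5872/I + 1/((5541 - 40550)*(-19700)) = -5872/256 + 1/((5541 - 40550)*(-19700)) = -5872*1/256 - 1/19700/(-35009) = -367/16 - 1/35009*(-1/19700) = -367/16 + 1/689677300 = -63277892271/2758709200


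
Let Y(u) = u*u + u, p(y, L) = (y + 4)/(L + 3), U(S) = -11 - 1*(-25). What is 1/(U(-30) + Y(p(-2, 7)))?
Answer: 25/356 ≈ 0.070225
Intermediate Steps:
U(S) = 14 (U(S) = -11 + 25 = 14)
p(y, L) = (4 + y)/(3 + L)
Y(u) = u + u² (Y(u) = u² + u = u + u²)
1/(U(-30) + Y(p(-2, 7))) = 1/(14 + ((4 - 2)/(3 + 7))*(1 + (4 - 2)/(3 + 7))) = 1/(14 + (2/10)*(1 + 2/10)) = 1/(14 + ((⅒)*2)*(1 + (⅒)*2)) = 1/(14 + (1 + ⅕)/5) = 1/(14 + (⅕)*(6/5)) = 1/(14 + 6/25) = 1/(356/25) = 25/356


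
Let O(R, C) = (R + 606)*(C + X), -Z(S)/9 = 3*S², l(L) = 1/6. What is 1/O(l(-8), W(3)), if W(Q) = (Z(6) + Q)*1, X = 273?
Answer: -1/421892 ≈ -2.3703e-6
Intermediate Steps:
l(L) = ⅙
Z(S) = -27*S²
W(Q) = -972 + Q (W(Q) = (-27*6² + Q)*1 = (-27*36 + Q)*1 = (-972 + Q)*1 = -972 + Q)
O(R, C) = (273 + C)*(606 + R) (O(R, C) = (R + 606)*(C + 273) = (606 + R)*(273 + C) = (273 + C)*(606 + R))
1/O(l(-8), W(3)) = 1/(165438 + 273*(⅙) + 606*(-972 + 3) + (-972 + 3)*(⅙)) = 1/(165438 + 91/2 + 606*(-969) - 969*⅙) = 1/(165438 + 91/2 - 587214 - 323/2) = 1/(-421892) = -1/421892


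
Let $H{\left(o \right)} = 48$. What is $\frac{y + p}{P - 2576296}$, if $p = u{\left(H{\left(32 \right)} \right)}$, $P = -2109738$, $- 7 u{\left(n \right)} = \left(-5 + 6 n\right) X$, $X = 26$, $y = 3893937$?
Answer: $- \frac{27250201}{32802238} \approx -0.83074$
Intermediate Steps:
$u{\left(n \right)} = \frac{130}{7} - \frac{156 n}{7}$ ($u{\left(n \right)} = - \frac{\left(-5 + 6 n\right) 26}{7} = - \frac{-130 + 156 n}{7} = \frac{130}{7} - \frac{156 n}{7}$)
$p = - \frac{7358}{7}$ ($p = \frac{130}{7} - \frac{7488}{7} = - \frac{7358}{7} \approx -1051.1$)
$\frac{y + p}{P - 2576296} = \frac{3893937 - \frac{7358}{7}}{-2109738 - 2576296} = \frac{27250201}{7 \left(-4686034\right)} = \frac{27250201}{7} \left(- \frac{1}{4686034}\right) = - \frac{27250201}{32802238}$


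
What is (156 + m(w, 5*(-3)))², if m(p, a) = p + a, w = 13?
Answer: 23716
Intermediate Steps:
m(p, a) = a + p
(156 + m(w, 5*(-3)))² = (156 + (5*(-3) + 13))² = (156 + (-15 + 13))² = (156 - 2)² = 154² = 23716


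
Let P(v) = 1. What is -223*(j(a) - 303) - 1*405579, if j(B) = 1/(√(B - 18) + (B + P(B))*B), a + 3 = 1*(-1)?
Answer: (-338010*√22 + 4056343*I)/(√22 - 12*I) ≈ -3.3803e+5 + 6.301*I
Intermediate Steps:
a = -4 (a = -3 + 1*(-1) = -3 - 1 = -4)
j(B) = 1/(√(-18 + B) + B*(1 + B)) (j(B) = 1/(√(B - 18) + (B + 1)*B) = 1/(√(-18 + B) + (1 + B)*B) = 1/(√(-18 + B) + B*(1 + B)))
-223*(j(a) - 303) - 1*405579 = -223*(1/(-4 + (-4)² + √(-18 - 4)) - 303) - 1*405579 = -223*(1/(-4 + 16 + √(-22)) - 303) - 405579 = -223*(1/(-4 + 16 + I*√22) - 303) - 405579 = -223*(1/(12 + I*√22) - 303) - 405579 = -223*(-303 + 1/(12 + I*√22)) - 405579 = (67569 - 223/(12 + I*√22)) - 405579 = -338010 - 223/(12 + I*√22)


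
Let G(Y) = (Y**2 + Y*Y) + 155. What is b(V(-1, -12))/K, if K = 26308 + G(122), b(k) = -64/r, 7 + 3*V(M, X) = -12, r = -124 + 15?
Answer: 64/6129179 ≈ 1.0442e-5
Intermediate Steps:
r = -109
V(M, X) = -19/3 (V(M, X) = -7/3 + (1/3)*(-12) = -7/3 - 4 = -19/3)
G(Y) = 155 + 2*Y**2 (G(Y) = (Y**2 + Y**2) + 155 = 2*Y**2 + 155 = 155 + 2*Y**2)
b(k) = 64/109 (b(k) = -64/(-109) = -64*(-1/109) = 64/109)
K = 56231 (K = 26308 + (155 + 2*122**2) = 26308 + (155 + 2*14884) = 26308 + (155 + 29768) = 26308 + 29923 = 56231)
b(V(-1, -12))/K = (64/109)/56231 = (64/109)*(1/56231) = 64/6129179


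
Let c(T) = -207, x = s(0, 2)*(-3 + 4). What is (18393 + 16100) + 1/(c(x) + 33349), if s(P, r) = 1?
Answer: 1143167007/33142 ≈ 34493.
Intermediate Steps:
x = 1 (x = 1*(-3 + 4) = 1*1 = 1)
(18393 + 16100) + 1/(c(x) + 33349) = (18393 + 16100) + 1/(-207 + 33349) = 34493 + 1/33142 = 1143167007/33142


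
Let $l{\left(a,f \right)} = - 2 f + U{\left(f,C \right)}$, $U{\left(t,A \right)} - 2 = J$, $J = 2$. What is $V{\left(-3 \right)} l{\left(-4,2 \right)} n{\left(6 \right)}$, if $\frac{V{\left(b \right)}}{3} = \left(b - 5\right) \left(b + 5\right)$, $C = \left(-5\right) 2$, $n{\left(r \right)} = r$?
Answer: $0$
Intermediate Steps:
$C = -10$
$U{\left(t,A \right)} = 4$ ($U{\left(t,A \right)} = 2 + 2 = 4$)
$V{\left(b \right)} = 3 \left(-5 + b\right) \left(5 + b\right)$ ($V{\left(b \right)} = 3 \left(b - 5\right) \left(b + 5\right) = 3 \left(-5 + b\right) \left(5 + b\right)$)
$l{\left(a,f \right)} = 4 - 2 f$ ($l{\left(a,f \right)} = - 2 f + 4 = 4 - 2 f$)
$V{\left(-3 \right)} l{\left(-4,2 \right)} n{\left(6 \right)} = \left(-75 + 3 \left(-3\right)^{2}\right) \left(4 - 4\right) 6 = \left(-75 + 3 \cdot 9\right) \left(4 - 4\right) 6 = \left(-75 + 27\right) 0 \cdot 6 = \left(-48\right) 0 \cdot 6 = 0 \cdot 6 = 0$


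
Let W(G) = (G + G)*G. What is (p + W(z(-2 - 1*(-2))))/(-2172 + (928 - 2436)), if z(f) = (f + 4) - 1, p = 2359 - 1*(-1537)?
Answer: -1957/1840 ≈ -1.0636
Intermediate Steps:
p = 3896 (p = 2359 + 1537 = 3896)
z(f) = 3 + f (z(f) = (4 + f) - 1 = 3 + f)
W(G) = 2*G² (W(G) = (2*G)*G = 2*G²)
(p + W(z(-2 - 1*(-2))))/(-2172 + (928 - 2436)) = (3896 + 2*(3 + (-2 - 1*(-2)))²)/(-2172 + (928 - 2436)) = (3896 + 2*(3 + (-2 + 2))²)/(-2172 - 1508) = (3896 + 2*(3 + 0)²)/(-3680) = (3896 + 2*3²)*(-1/3680) = (3896 + 2*9)*(-1/3680) = (3896 + 18)*(-1/3680) = 3914*(-1/3680) = -1957/1840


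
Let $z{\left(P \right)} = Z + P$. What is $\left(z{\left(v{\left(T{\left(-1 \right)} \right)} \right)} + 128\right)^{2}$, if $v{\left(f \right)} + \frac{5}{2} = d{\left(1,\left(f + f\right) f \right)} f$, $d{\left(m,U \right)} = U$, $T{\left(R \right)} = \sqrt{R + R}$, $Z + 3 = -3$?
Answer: $\frac{56993}{4} - 956 i \sqrt{2} \approx 14248.0 - 1352.0 i$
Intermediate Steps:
$Z = -6$ ($Z = -3 - 3 = -6$)
$T{\left(R \right)} = \sqrt{2} \sqrt{R}$ ($T{\left(R \right)} = \sqrt{2 R} = \sqrt{2} \sqrt{R}$)
$v{\left(f \right)} = - \frac{5}{2} + 2 f^{3}$ ($v{\left(f \right)} = - \frac{5}{2} + \left(f + f\right) f f = - \frac{5}{2} + 2 f f f = - \frac{5}{2} + 2 f^{2} f = - \frac{5}{2} + 2 f^{3}$)
$z{\left(P \right)} = -6 + P$
$\left(z{\left(v{\left(T{\left(-1 \right)} \right)} \right)} + 128\right)^{2} = \left(\left(-6 - \left(\frac{5}{2} - 2 \left(\sqrt{2} \sqrt{-1}\right)^{3}\right)\right) + 128\right)^{2} = \left(\left(-6 - \left(\frac{5}{2} - 2 \left(\sqrt{2} i\right)^{3}\right)\right) + 128\right)^{2} = \left(\left(-6 - \left(\frac{5}{2} - 2 \left(i \sqrt{2}\right)^{3}\right)\right) + 128\right)^{2} = \left(\left(-6 - \left(\frac{5}{2} - 2 \left(- 2 i \sqrt{2}\right)\right)\right) + 128\right)^{2} = \left(\left(-6 - \left(\frac{5}{2} + 4 i \sqrt{2}\right)\right) + 128\right)^{2} = \left(\left(- \frac{17}{2} - 4 i \sqrt{2}\right) + 128\right)^{2} = \left(\frac{239}{2} - 4 i \sqrt{2}\right)^{2}$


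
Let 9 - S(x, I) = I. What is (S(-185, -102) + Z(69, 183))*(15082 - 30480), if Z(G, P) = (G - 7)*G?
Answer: -67581822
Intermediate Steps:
Z(G, P) = G*(-7 + G) (Z(G, P) = (-7 + G)*G = G*(-7 + G))
S(x, I) = 9 - I
(S(-185, -102) + Z(69, 183))*(15082 - 30480) = ((9 - 1*(-102)) + 69*(-7 + 69))*(15082 - 30480) = ((9 + 102) + 69*62)*(-15398) = (111 + 4278)*(-15398) = 4389*(-15398) = -67581822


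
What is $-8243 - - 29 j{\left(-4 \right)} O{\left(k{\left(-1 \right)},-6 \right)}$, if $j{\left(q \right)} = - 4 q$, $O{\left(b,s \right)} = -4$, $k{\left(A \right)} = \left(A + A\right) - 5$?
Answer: $-10099$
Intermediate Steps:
$k{\left(A \right)} = -5 + 2 A$ ($k{\left(A \right)} = 2 A - 5 = -5 + 2 A$)
$-8243 - - 29 j{\left(-4 \right)} O{\left(k{\left(-1 \right)},-6 \right)} = -8243 - - 29 \left(\left(-4\right) \left(-4\right)\right) \left(-4\right) = -8243 - \left(-29\right) 16 \left(-4\right) = -8243 - \left(-464\right) \left(-4\right) = -8243 - 1856 = -10099$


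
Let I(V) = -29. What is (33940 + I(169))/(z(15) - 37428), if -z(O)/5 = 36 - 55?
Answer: -33911/37333 ≈ -0.90834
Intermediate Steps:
z(O) = 95 (z(O) = -5*(36 - 55) = -5*(-19) = 95)
(33940 + I(169))/(z(15) - 37428) = (33940 - 29)/(95 - 37428) = 33911/(-37333) = 33911*(-1/37333) = -33911/37333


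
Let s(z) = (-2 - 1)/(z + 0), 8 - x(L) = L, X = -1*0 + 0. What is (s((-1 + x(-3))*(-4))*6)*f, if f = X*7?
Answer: 0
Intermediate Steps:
X = 0 (X = 0 + 0 = 0)
x(L) = 8 - L
s(z) = -3/z
f = 0 (f = 0*7 = 0)
(s((-1 + x(-3))*(-4))*6)*f = (-3*(-1/(4*(-1 + (8 - 1*(-3)))))*6)*0 = (-3*(-1/(4*(-1 + (8 + 3))))*6)*0 = (-3*(-1/(4*(-1 + 11)))*6)*0 = (-3/(10*(-4))*6)*0 = (-3/(-40)*6)*0 = (-3*(-1/40)*6)*0 = ((3/40)*6)*0 = (9/20)*0 = 0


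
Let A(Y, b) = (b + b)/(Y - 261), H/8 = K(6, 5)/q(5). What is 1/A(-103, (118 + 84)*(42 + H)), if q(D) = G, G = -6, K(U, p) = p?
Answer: -273/10706 ≈ -0.025500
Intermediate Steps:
q(D) = -6
H = -20/3 (H = 8*(5/(-6)) = 8*(5*(-1/6)) = 8*(-5/6) = -20/3 ≈ -6.6667)
A(Y, b) = 2*b/(-261 + Y) (A(Y, b) = (2*b)/(-261 + Y) = 2*b/(-261 + Y))
1/A(-103, (118 + 84)*(42 + H)) = 1/(2*((118 + 84)*(42 - 20/3))/(-261 - 103)) = 1/(2*(202*(106/3))/(-364)) = 1/(2*(21412/3)*(-1/364)) = 1/(-10706/273) = -273/10706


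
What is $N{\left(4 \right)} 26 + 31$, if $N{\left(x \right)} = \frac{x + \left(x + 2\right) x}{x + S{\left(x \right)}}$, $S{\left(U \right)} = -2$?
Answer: $395$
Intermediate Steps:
$N{\left(x \right)} = \frac{x + x \left(2 + x\right)}{-2 + x}$ ($N{\left(x \right)} = \frac{x + \left(x + 2\right) x}{x - 2} = \frac{x + \left(2 + x\right) x}{-2 + x} = \frac{x + x \left(2 + x\right)}{-2 + x}$)
$N{\left(4 \right)} 26 + 31 = \frac{4 \left(3 + 4\right)}{-2 + 4} \cdot 26 + 31 = 4 \cdot \frac{1}{2} \cdot 7 \cdot 26 + 31 = 14 \cdot 26 + 31 = 364 + 31 = 395$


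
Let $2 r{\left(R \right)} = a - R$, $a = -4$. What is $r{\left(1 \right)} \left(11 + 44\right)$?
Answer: $- \frac{275}{2} \approx -137.5$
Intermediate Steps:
$r{\left(R \right)} = -2 - \frac{R}{2}$ ($r{\left(R \right)} = \frac{-4 - R}{2} = -2 - \frac{R}{2}$)
$r{\left(1 \right)} \left(11 + 44\right) = \left(-2 - \frac{1}{2}\right) \left(11 + 44\right) = \left(-2 - \frac{1}{2}\right) 55 = \left(- \frac{5}{2}\right) 55 = - \frac{275}{2}$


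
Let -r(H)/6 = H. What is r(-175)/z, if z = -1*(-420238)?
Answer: 75/30017 ≈ 0.0024986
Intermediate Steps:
r(H) = -6*H
z = 420238
r(-175)/z = -6*(-175)/420238 = 1050*(1/420238) = 75/30017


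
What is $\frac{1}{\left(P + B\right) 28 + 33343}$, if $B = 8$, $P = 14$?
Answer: $\frac{1}{33959} \approx 2.9447 \cdot 10^{-5}$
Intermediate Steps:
$\frac{1}{\left(P + B\right) 28 + 33343} = \frac{1}{\left(14 + 8\right) 28 + 33343} = \frac{1}{22 \cdot 28 + 33343} = \frac{1}{616 + 33343} = \frac{1}{33959}$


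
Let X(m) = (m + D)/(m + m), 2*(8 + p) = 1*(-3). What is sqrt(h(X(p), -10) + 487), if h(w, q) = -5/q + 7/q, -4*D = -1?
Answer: sqrt(12170)/5 ≈ 22.064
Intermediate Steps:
p = -19/2 (p = -8 + (1*(-3))/2 = -8 + (1/2)*(-3) = -8 - 3/2 = -19/2 ≈ -9.5000)
D = 1/4 (D = -1/4*(-1) = 1/4 ≈ 0.25000)
X(m) = (1/4 + m)/(2*m) (X(m) = (m + 1/4)/(m + m) = (1/4 + m)/((2*m)) = (1/4 + m)*(1/(2*m)) = (1/4 + m)/(2*m))
h(w, q) = 2/q
sqrt(h(X(p), -10) + 487) = sqrt(2/(-10) + 487) = sqrt(2*(-1/10) + 487) = sqrt(-1/5 + 487) = sqrt(2434/5) = sqrt(12170)/5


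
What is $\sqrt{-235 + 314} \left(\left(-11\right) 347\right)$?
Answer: $- 3817 \sqrt{79} \approx -33926.0$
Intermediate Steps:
$\sqrt{-235 + 314} \left(\left(-11\right) 347\right) = \sqrt{79} \left(-3817\right) = - 3817 \sqrt{79}$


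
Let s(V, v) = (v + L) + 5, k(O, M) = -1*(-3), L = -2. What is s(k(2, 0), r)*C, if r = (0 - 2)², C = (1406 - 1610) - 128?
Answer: -2324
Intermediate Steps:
C = -332 (C = -204 - 128 = -332)
k(O, M) = 3
r = 4 (r = (-2)² = 4)
s(V, v) = 3 + v (s(V, v) = (v - 2) + 5 = (-2 + v) + 5 = 3 + v)
s(k(2, 0), r)*C = (3 + 4)*(-332) = 7*(-332) = -2324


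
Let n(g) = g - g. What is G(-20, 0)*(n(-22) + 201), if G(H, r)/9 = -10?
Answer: -18090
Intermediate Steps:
G(H, r) = -90 (G(H, r) = 9*(-10) = -90)
n(g) = 0
G(-20, 0)*(n(-22) + 201) = -90*(0 + 201) = -90*201 = -18090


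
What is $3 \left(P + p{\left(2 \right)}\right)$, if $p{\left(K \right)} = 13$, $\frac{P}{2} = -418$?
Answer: $-2469$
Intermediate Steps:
$P = -836$ ($P = 2 \left(-418\right) = -836$)
$3 \left(P + p{\left(2 \right)}\right) = 3 \left(-836 + 13\right) = 3 \left(-823\right) = -2469$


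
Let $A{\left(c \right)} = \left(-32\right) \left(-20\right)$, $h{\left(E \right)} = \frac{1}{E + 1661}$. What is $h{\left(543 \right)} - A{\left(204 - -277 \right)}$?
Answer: $- \frac{1410559}{2204} \approx -640.0$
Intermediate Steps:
$h{\left(E \right)} = \frac{1}{1661 + E}$
$A{\left(c \right)} = 640$
$h{\left(543 \right)} - A{\left(204 - -277 \right)} = \frac{1}{1661 + 543} - 640 = \frac{1}{2204} - 640 = - \frac{1410559}{2204}$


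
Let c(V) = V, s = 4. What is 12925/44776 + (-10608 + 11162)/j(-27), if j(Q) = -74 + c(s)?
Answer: -11950577/1567160 ≈ -7.6256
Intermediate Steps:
j(Q) = -70 (j(Q) = -74 + 4 = -70)
12925/44776 + (-10608 + 11162)/j(-27) = 12925/44776 + (-10608 + 11162)/(-70) = 12925*(1/44776) + 554*(-1/70) = 12925/44776 - 277/35 = -11950577/1567160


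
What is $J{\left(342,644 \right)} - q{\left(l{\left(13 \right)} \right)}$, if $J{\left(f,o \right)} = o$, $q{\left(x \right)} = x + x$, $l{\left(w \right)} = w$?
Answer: $618$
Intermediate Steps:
$q{\left(x \right)} = 2 x$
$J{\left(342,644 \right)} - q{\left(l{\left(13 \right)} \right)} = 644 - 2 \cdot 13 = 644 - 26 = 618$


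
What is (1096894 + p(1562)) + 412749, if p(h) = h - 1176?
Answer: 1510029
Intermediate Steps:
p(h) = -1176 + h
(1096894 + p(1562)) + 412749 = (1096894 + (-1176 + 1562)) + 412749 = (1096894 + 386) + 412749 = 1097280 + 412749 = 1510029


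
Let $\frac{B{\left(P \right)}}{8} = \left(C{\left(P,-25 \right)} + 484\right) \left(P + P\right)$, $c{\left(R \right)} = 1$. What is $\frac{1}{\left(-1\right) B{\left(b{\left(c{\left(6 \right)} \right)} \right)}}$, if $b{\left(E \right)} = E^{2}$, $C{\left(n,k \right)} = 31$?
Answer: $- \frac{1}{8240} \approx -0.00012136$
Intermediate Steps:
$B{\left(P \right)} = 8240 P$ ($B{\left(P \right)} = 8 \left(31 + 484\right) \left(P + P\right) = 8 \cdot 515 \cdot 2 P = 8 \cdot 1030 P = 8240 P$)
$\frac{1}{\left(-1\right) B{\left(b{\left(c{\left(6 \right)} \right)} \right)}} = \frac{1}{\left(-1\right) 8240 \cdot 1^{2}} = \frac{1}{\left(-1\right) 8240 \cdot 1} = \frac{1}{\left(-1\right) 8240} = \frac{1}{-8240} = - \frac{1}{8240}$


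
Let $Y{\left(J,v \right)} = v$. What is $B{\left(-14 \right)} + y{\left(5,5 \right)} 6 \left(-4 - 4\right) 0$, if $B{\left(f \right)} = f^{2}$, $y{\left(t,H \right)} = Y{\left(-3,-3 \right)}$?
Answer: $196$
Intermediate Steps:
$y{\left(t,H \right)} = -3$
$B{\left(-14 \right)} + y{\left(5,5 \right)} 6 \left(-4 - 4\right) 0 = \left(-14\right)^{2} + \left(-3\right) 6 \left(-4 - 4\right) 0 = 196 - 18 \left(\left(-8\right) 0\right) = 196 - 0 = 196 + 0 = 196$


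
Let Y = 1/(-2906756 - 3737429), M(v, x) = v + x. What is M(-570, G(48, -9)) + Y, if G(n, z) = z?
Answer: -3846983116/6644185 ≈ -579.00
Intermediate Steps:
Y = -1/6644185 (Y = 1/(-6644185) = -1/6644185 ≈ -1.5051e-7)
M(-570, G(48, -9)) + Y = (-570 - 9) - 1/6644185 = -579 - 1/6644185 = -3846983116/6644185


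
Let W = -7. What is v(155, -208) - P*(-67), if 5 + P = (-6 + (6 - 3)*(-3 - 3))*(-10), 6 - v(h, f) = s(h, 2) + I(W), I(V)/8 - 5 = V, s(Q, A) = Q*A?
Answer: 15457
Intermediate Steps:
s(Q, A) = A*Q
I(V) = 40 + 8*V
v(h, f) = 22 - 2*h (v(h, f) = 6 - (2*h + (40 + 8*(-7))) = 6 - (2*h + (40 - 56)) = 6 - (2*h - 16) = 6 - (-16 + 2*h) = 6 + (16 - 2*h) = 22 - 2*h)
P = 235 (P = -5 + (-6 + (6 - 3)*(-3 - 3))*(-10) = -5 + (-6 + 3*(-6))*(-10) = -5 + (-6 - 18)*(-10) = -5 - 24*(-10) = -5 + 240 = 235)
v(155, -208) - P*(-67) = (22 - 2*155) - 235*(-67) = (22 - 310) - 1*(-15745) = -288 + 15745 = 15457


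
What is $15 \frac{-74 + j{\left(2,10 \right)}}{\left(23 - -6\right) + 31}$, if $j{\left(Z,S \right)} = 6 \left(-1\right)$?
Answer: $-20$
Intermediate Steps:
$j{\left(Z,S \right)} = -6$
$15 \frac{-74 + j{\left(2,10 \right)}}{\left(23 - -6\right) + 31} = 15 \frac{-74 - 6}{\left(23 - -6\right) + 31} = 15 \left(- \frac{80}{\left(23 + 6\right) + 31}\right) = 15 \left(- \frac{80}{29 + 31}\right) = 15 \left(- \frac{80}{60}\right) = 15 \left(\left(-80\right) \frac{1}{60}\right) = 15 \left(- \frac{4}{3}\right) = -20$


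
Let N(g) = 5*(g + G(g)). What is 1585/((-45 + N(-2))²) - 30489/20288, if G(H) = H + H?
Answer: -27868829/22824000 ≈ -1.2210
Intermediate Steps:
G(H) = 2*H
N(g) = 15*g (N(g) = 5*(g + 2*g) = 5*(3*g) = 15*g)
1585/((-45 + N(-2))²) - 30489/20288 = 1585/((-45 + 15*(-2))²) - 30489/20288 = 1585/((-45 - 30)²) - 30489*1/20288 = 1585/((-75)²) - 30489/20288 = 1585/5625 - 30489/20288 = 1585*(1/5625) - 30489/20288 = 317/1125 - 30489/20288 = -27868829/22824000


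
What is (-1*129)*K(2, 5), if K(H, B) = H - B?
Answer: 387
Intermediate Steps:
(-1*129)*K(2, 5) = (-1*129)*(2 - 1*5) = -129*(2 - 5) = -129*(-3) = 387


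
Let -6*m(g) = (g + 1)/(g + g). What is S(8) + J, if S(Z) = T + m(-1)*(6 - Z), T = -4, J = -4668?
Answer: -4672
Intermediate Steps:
m(g) = -(1 + g)/(12*g) (m(g) = -(g + 1)/(6*(g + g)) = -(1 + g)/(6*(2*g)) = -(1 + g)*1/(2*g)/6 = -(1 + g)/(12*g))
S(Z) = -4 (S(Z) = -4 + ((1/12)*(-1 - 1*(-1))/(-1))*(6 - Z) = -4 + ((1/12)*(-1)*(-1 + 1))*(6 - Z) = -4 + ((1/12)*(-1)*0)*(6 - Z) = -4 + 0*(6 - Z) = -4 + 0 = -4)
S(8) + J = -4 - 4668 = -4672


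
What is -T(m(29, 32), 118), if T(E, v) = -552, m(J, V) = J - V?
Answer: 552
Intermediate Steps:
-T(m(29, 32), 118) = -1*(-552) = 552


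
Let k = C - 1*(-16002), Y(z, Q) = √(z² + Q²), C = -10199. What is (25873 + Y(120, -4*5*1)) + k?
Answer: 31676 + 20*√37 ≈ 31798.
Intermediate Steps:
Y(z, Q) = √(Q² + z²)
k = 5803 (k = -10199 - 1*(-16002) = -10199 + 16002 = 5803)
(25873 + Y(120, -4*5*1)) + k = (25873 + √((-4*5*1)² + 120²)) + 5803 = (25873 + √((-20*1)² + 14400)) + 5803 = (25873 + √((-20)² + 14400)) + 5803 = (25873 + √(400 + 14400)) + 5803 = (25873 + √14800) + 5803 = (25873 + 20*√37) + 5803 = 31676 + 20*√37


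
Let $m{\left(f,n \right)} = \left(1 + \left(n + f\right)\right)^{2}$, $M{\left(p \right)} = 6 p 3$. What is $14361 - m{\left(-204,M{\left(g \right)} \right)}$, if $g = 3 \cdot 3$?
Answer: $12680$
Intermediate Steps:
$g = 9$
$M{\left(p \right)} = 18 p$
$m{\left(f,n \right)} = \left(1 + f + n\right)^{2}$ ($m{\left(f,n \right)} = \left(1 + \left(f + n\right)\right)^{2} = \left(1 + f + n\right)^{2}$)
$14361 - m{\left(-204,M{\left(g \right)} \right)} = 14361 - \left(1 - 204 + 18 \cdot 9\right)^{2} = 14361 - \left(1 - 204 + 162\right)^{2} = 14361 - \left(-41\right)^{2} = 14361 - 1681 = 12680$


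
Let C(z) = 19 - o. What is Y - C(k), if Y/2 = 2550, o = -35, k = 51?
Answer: 5046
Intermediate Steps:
Y = 5100 (Y = 2*2550 = 5100)
C(z) = 54 (C(z) = 19 - 1*(-35) = 19 + 35 = 54)
Y - C(k) = 5100 - 1*54 = 5100 - 54 = 5046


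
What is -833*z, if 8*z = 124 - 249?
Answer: 104125/8 ≈ 13016.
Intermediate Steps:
z = -125/8 (z = (124 - 249)/8 = (⅛)*(-125) = -125/8 ≈ -15.625)
-833*z = -833*(-125/8) = 104125/8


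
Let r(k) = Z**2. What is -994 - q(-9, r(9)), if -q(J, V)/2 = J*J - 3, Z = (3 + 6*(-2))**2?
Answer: -838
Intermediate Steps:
Z = 81 (Z = (3 - 12)**2 = (-9)**2 = 81)
r(k) = 6561 (r(k) = 81**2 = 6561)
q(J, V) = 6 - 2*J**2 (q(J, V) = -2*(J*J - 3) = -2*(J**2 - 3) = -2*(-3 + J**2) = 6 - 2*J**2)
-994 - q(-9, r(9)) = -994 - (6 - 2*(-9)**2) = -994 - (6 - 2*81) = -994 - (6 - 162) = -994 - 1*(-156) = -994 + 156 = -838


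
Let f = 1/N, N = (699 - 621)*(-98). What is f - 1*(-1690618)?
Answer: 12923083991/7644 ≈ 1.6906e+6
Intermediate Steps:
N = -7644 (N = 78*(-98) = -7644)
f = -1/7644 (f = 1/(-7644) = -1/7644 ≈ -0.00013082)
f - 1*(-1690618) = -1/7644 - 1*(-1690618) = -1/7644 + 1690618 = 12923083991/7644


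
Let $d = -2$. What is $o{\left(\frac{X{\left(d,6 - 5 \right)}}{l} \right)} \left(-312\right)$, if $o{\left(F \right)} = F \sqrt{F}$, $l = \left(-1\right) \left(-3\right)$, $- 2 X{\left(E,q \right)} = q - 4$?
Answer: $- 78 \sqrt{2} \approx -110.31$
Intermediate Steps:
$X{\left(E,q \right)} = 2 - \frac{q}{2}$ ($X{\left(E,q \right)} = - \frac{q - 4}{2} = - \frac{-4 + q}{2} = 2 - \frac{q}{2}$)
$l = 3$
$o{\left(F \right)} = F^{\frac{3}{2}}$
$o{\left(\frac{X{\left(d,6 - 5 \right)}}{l} \right)} \left(-312\right) = \left(\frac{2 - \frac{6 - 5}{2}}{3}\right)^{\frac{3}{2}} \left(-312\right) = \left(\left(2 - \frac{1}{2}\right) \frac{1}{3}\right)^{\frac{3}{2}} \left(-312\right) = \left(\frac{3}{2} \cdot \frac{1}{3}\right)^{\frac{3}{2}} \left(-312\right) = \left(\frac{1}{2}\right)^{\frac{3}{2}} \left(-312\right) = \frac{\sqrt{2}}{4} \left(-312\right) = - 78 \sqrt{2}$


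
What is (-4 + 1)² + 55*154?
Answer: 8479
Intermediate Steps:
(-4 + 1)² + 55*154 = (-3)² + 8470 = 9 + 8470 = 8479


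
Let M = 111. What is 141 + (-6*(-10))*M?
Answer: 6801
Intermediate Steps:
141 + (-6*(-10))*M = 141 - 6*(-10)*111 = 141 + 60*111 = 141 + 6660 = 6801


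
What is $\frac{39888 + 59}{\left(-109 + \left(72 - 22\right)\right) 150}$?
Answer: $- \frac{39947}{8850} \approx -4.5138$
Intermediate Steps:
$\frac{39888 + 59}{\left(-109 + \left(72 - 22\right)\right) 150} = \frac{39947}{\left(-109 + 50\right) 150} = \frac{39947}{\left(-59\right) 150} = \frac{39947}{-8850} = 39947 \left(- \frac{1}{8850}\right) = - \frac{39947}{8850}$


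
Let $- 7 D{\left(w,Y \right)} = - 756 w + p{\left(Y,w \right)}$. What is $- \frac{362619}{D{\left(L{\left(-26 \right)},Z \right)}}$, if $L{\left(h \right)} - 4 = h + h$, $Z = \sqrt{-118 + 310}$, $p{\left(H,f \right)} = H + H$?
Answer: $\frac{479744937}{6858428} - \frac{846111 \sqrt{3}}{27433712} \approx 69.896$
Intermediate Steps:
$p{\left(H,f \right)} = 2 H$
$Z = 8 \sqrt{3}$ ($Z = \sqrt{192} = 8 \sqrt{3} \approx 13.856$)
$L{\left(h \right)} = 4 + 2 h$ ($L{\left(h \right)} = 4 + \left(h + h\right) = 4 + 2 h$)
$D{\left(w,Y \right)} = 108 w - \frac{2 Y}{7}$ ($D{\left(w,Y \right)} = - \frac{- 756 w + 2 Y}{7} = 108 w - \frac{2 Y}{7}$)
$- \frac{362619}{D{\left(L{\left(-26 \right)},Z \right)}} = - \frac{362619}{108 \left(4 + 2 \left(-26\right)\right) - \frac{2 \cdot 8 \sqrt{3}}{7}} = - \frac{362619}{108 \left(4 - 52\right) - \frac{16 \sqrt{3}}{7}} = - \frac{362619}{108 \left(-48\right) - \frac{16 \sqrt{3}}{7}} = - \frac{362619}{-5184 - \frac{16 \sqrt{3}}{7}}$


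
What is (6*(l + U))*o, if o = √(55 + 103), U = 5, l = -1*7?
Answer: -12*√158 ≈ -150.84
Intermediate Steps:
l = -7
o = √158 ≈ 12.570
(6*(l + U))*o = (6*(-7 + 5))*√158 = (6*(-2))*√158 = -12*√158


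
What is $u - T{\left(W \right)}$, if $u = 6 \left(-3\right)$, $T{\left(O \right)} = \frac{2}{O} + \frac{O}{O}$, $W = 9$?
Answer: $- \frac{173}{9} \approx -19.222$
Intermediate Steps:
$T{\left(O \right)} = 1 + \frac{2}{O}$ ($T{\left(O \right)} = \frac{2}{O} + 1 = 1 + \frac{2}{O}$)
$u = -18$
$u - T{\left(W \right)} = -18 - \frac{2 + 9}{9} = -18 - \frac{1}{9} \cdot 11 = -18 - \frac{11}{9} = - \frac{173}{9}$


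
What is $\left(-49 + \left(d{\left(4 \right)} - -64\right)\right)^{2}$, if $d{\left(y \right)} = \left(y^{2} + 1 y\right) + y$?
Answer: $1521$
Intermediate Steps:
$d{\left(y \right)} = y^{2} + 2 y$ ($d{\left(y \right)} = \left(y^{2} + y\right) + y = \left(y + y^{2}\right) + y = y^{2} + 2 y$)
$\left(-49 + \left(d{\left(4 \right)} - -64\right)\right)^{2} = \left(-49 + \left(4 \left(2 + 4\right) - -64\right)\right)^{2} = \left(-49 + \left(4 \cdot 6 + 64\right)\right)^{2} = \left(-49 + \left(24 + 64\right)\right)^{2} = \left(-49 + 88\right)^{2} = 39^{2} = 1521$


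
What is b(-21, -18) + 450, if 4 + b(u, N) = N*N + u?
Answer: 749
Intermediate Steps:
b(u, N) = -4 + u + N² (b(u, N) = -4 + (N*N + u) = -4 + (N² + u) = -4 + (u + N²) = -4 + u + N²)
b(-21, -18) + 450 = (-4 - 21 + (-18)²) + 450 = (-4 - 21 + 324) + 450 = 299 + 450 = 749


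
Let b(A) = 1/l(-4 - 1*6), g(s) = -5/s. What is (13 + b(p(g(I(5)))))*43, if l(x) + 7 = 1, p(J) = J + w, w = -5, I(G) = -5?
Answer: 3311/6 ≈ 551.83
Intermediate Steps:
p(J) = -5 + J (p(J) = J - 5 = -5 + J)
l(x) = -6 (l(x) = -7 + 1 = -6)
b(A) = -1/6 (b(A) = 1/(-6) = -1/6)
(13 + b(p(g(I(5)))))*43 = (13 - 1/6)*43 = (77/6)*43 = 3311/6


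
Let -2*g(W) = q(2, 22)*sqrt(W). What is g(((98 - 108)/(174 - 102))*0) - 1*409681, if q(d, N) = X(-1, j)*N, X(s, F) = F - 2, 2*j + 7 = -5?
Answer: -409681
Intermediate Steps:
j = -6 (j = -7/2 + (1/2)*(-5) = -7/2 - 5/2 = -6)
X(s, F) = -2 + F
q(d, N) = -8*N (q(d, N) = (-2 - 6)*N = -8*N)
g(W) = 88*sqrt(W) (g(W) = -(-8*22)*sqrt(W)/2 = -(-88)*sqrt(W) = 88*sqrt(W))
g(((98 - 108)/(174 - 102))*0) - 1*409681 = 88*sqrt(((98 - 108)/(174 - 102))*0) - 1*409681 = 88*sqrt(-10/72*0) - 409681 = 88*sqrt(-10*1/72*0) - 409681 = 88*sqrt(-5/36*0) - 409681 = 88*sqrt(0) - 409681 = 88*0 - 409681 = 0 - 409681 = -409681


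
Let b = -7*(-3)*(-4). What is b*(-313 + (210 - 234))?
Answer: 28308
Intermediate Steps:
b = -84 (b = 21*(-4) = -84)
b*(-313 + (210 - 234)) = -84*(-313 + (210 - 234)) = -84*(-313 - 24) = -84*(-337) = 28308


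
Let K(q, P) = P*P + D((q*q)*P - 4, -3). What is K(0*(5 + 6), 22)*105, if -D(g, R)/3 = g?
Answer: 52080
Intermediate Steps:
D(g, R) = -3*g
K(q, P) = 12 + P² - 3*P*q² (K(q, P) = P*P - 3*((q*q)*P - 4) = P² - 3*(q²*P - 4) = P² - 3*(P*q² - 4) = P² - 3*(-4 + P*q²) = P² + (12 - 3*P*q²) = 12 + P² - 3*P*q²)
K(0*(5 + 6), 22)*105 = (12 + 22² - 3*22*(0*(5 + 6))²)*105 = (12 + 484 - 3*22*(0*11)²)*105 = (12 + 484 - 3*22*0²)*105 = (12 + 484 - 3*22*0)*105 = (12 + 484 + 0)*105 = 496*105 = 52080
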